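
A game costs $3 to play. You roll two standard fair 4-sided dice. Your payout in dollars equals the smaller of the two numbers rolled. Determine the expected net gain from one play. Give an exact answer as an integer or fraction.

Distribution of the smaller of the two numbers rolled: 1 w.p. 7/16, 2 w.p. 5/16, 3 w.p. 3/16, 4 w.p. 1/16
E[payout] = (7/16)·1 + (5/16)·2 + (3/16)·3 + (1/16)·4 = 15/8
Expected profit = 15/8 − 3 = -9/8

-9/8 dollars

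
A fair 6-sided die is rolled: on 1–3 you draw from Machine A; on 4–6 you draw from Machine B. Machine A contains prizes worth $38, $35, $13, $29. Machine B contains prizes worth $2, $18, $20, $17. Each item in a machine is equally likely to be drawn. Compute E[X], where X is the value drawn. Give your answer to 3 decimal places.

$21.500

E[X | Machine A] = (38 + 35 + 13 + 29)/4 = 115/4
E[X | Machine B] = (2 + 18 + 20 + 17)/4 = 57/4
E[X] = (1/2)·115/4 + (1/2)·57/4 = 43/2 ≈ 21.500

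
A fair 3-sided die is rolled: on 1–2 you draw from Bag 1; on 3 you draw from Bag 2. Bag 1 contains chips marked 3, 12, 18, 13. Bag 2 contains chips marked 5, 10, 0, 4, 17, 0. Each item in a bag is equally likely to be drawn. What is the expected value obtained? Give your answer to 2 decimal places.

9.67

E[X | Bag 1] = (3 + 12 + 18 + 13)/4 = 23/2
E[X | Bag 2] = (5 + 10 + 0 + 4 + 17 + 0)/6 = 6
E[X] = (2/3)·23/2 + (1/3)·6 = 29/3 ≈ 9.67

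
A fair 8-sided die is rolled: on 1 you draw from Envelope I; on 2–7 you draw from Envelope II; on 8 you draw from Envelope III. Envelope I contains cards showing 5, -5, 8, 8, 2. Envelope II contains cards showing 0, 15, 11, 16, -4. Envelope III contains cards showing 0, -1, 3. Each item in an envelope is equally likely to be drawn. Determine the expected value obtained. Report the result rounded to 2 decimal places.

6.23

E[X | Envelope I] = (5 − 5 + 8 + 8 + 2)/5 = 18/5
E[X | Envelope II] = (0 + 15 + 11 + 16 − 4)/5 = 38/5
E[X | Envelope III] = (0 − 1 + 3)/3 = 2/3
E[X] = (1/8)·18/5 + (3/4)·38/5 + (1/8)·2/3 = 187/30 ≈ 6.23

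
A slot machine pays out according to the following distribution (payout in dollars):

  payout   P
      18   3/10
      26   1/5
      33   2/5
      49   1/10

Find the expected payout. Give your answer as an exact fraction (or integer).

E[X] = (3/10)·18 + (1/5)·26 + (2/5)·33 + (1/10)·49
     = 287/10

287/10 dollars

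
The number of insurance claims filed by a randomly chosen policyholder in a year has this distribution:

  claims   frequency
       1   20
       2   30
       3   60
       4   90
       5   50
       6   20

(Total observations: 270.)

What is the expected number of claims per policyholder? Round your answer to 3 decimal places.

Total = 270, so P(claims=1) = 20/270, etc.
E[X] = (2/27)·1 + (1/9)·2 + (2/9)·3 + (1/3)·4 + (5/27)·5 + (2/27)·6
     = 11/3 ≈ 3.667

3.667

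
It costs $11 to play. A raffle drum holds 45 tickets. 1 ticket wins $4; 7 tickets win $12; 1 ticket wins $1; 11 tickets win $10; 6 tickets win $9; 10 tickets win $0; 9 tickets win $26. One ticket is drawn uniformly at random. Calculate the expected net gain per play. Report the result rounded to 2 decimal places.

E[payout] = (1/45)·4 + (7/45)·12 + (1/45)·1 + (11/45)·10 + (6/45)·9 + (10/45)·0 + (9/45)·26 = 487/45
Expected profit = 487/45 − 11 = -8/45 ≈ -$0.18

-$0.18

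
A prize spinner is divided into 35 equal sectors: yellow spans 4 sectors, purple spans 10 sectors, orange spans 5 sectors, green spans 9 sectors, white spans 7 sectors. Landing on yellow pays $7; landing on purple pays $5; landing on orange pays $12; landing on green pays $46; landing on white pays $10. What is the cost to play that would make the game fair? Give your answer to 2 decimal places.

$17.77

E[payout] = (4/35)·7 + (10/35)·5 + (5/35)·12 + (9/35)·46 + (7/35)·10 = 622/35
Fair fee = E[payout] = 622/35 ≈ $17.77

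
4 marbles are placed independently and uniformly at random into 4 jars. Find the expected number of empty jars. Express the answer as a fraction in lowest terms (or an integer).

81/64

Let Xⱼ=1 if jar j is empty. P(Xⱼ=1) = ((4-1)/4)^4 = 81/256.
By linearity, E[#empty] = 4·81/256 = 81/64.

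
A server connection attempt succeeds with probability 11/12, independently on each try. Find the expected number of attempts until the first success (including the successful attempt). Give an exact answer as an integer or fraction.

12/11

For a geometric distribution, E[trials] = 1/p = 1/(11/12) = 12/11.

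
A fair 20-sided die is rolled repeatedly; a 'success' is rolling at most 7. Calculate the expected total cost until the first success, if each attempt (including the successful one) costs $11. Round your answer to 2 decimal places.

$31.43

E[#attempts] = 1/p = 20/7; E[cost] = 11·20/7 = 220/7.
≈ 31.43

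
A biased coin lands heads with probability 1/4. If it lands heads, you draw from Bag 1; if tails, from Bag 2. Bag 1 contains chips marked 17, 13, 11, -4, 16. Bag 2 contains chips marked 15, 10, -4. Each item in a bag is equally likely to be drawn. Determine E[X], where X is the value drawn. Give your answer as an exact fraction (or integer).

79/10

E[X | Bag 1] = (17 + 13 + 11 − 4 + 16)/5 = 53/5
E[X | Bag 2] = (15 + 10 − 4)/3 = 7
E[X] = (1/4)·53/5 + (3/4)·7 = 79/10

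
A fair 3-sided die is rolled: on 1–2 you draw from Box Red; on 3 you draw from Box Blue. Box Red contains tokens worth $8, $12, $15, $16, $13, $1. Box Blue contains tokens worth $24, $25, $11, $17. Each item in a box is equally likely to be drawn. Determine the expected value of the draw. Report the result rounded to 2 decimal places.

$13.64

E[X | Box Red] = (8 + 12 + 15 + 16 + 13 + 1)/6 = 65/6
E[X | Box Blue] = (24 + 25 + 11 + 17)/4 = 77/4
E[X] = (2/3)·65/6 + (1/3)·77/4 = 491/36 ≈ 13.64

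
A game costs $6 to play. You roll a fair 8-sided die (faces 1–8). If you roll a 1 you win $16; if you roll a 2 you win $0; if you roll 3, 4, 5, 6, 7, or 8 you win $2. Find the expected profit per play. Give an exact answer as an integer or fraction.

E[payout] = (1/8)·0 + (3/4)·2 + (1/8)·16 = 7/2
Expected profit = 7/2 − 6 = -5/2

-5/2 dollars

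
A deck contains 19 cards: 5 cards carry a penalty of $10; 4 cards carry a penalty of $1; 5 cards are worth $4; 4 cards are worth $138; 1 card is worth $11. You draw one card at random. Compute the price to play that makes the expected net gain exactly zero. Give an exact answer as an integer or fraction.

E[payout] = (5/19)·(-10) + (4/19)·(-1) + (5/19)·4 + (4/19)·138 + (1/19)·11 = 529/19
Fair fee = E[payout] = 529/19

529/19 dollars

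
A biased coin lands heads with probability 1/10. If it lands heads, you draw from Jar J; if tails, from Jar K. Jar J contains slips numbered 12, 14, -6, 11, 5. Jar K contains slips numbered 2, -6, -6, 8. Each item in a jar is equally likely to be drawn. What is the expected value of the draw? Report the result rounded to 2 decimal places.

E[X | Jar J] = (12 + 14 − 6 + 11 + 5)/5 = 36/5
E[X | Jar K] = (2 − 6 − 6 + 8)/4 = -1/2
E[X] = (1/10)·36/5 + (9/10)·(-1/2) = 27/100 ≈ 0.27

0.27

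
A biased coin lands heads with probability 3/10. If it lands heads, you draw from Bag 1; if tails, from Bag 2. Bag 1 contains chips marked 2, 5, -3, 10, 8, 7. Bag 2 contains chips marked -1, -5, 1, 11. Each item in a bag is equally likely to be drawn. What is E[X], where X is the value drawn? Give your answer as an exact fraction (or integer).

5/2

E[X | Bag 1] = (2 + 5 − 3 + 10 + 8 + 7)/6 = 29/6
E[X | Bag 2] = (-1 − 5 + 1 + 11)/4 = 3/2
E[X] = (3/10)·29/6 + (7/10)·3/2 = 5/2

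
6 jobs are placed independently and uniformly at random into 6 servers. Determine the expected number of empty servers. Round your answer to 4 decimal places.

2.0094

Let Xⱼ=1 if server j is empty. P(Xⱼ=1) = ((6-1)/6)^6 = 15625/46656.
By linearity, E[#empty] = 6·15625/46656 = 15625/7776.
≈ 2.0094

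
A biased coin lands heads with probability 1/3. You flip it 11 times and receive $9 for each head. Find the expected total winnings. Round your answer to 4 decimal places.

$33.0000

E[#heads] = 11·1/3 = 11/3 (linearity over flips).
E[winnings] = 9·11/3 = 33.
≈ 33.0000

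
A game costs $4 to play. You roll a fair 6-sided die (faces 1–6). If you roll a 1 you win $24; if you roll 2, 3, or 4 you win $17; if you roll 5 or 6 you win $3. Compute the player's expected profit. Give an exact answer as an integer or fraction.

E[payout] = (1/3)·3 + (1/2)·17 + (1/6)·24 = 27/2
Expected profit = 27/2 − 4 = 19/2

19/2 dollars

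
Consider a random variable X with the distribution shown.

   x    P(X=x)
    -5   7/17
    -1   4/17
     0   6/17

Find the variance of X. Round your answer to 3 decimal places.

E[X] = (7/17)·(-5) + (4/17)·(-1) + (6/17)·0 = -39/17
E[X²] = (7/17)·25 + (4/17)·1 + (6/17)·0 = 179/17
Var(X) = 179/17 − (-39/17)² = 1522/289 ≈ 5.266

5.266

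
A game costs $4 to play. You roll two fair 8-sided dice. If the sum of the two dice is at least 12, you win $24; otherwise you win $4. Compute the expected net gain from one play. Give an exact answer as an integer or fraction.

E[payout] = (49/64)·4 + (15/64)·24 = 139/16
Expected profit = 139/16 − 4 = 75/16

75/16 dollars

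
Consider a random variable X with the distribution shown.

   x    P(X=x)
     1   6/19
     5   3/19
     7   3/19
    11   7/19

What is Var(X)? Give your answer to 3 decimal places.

17.352

E[X] = (6/19)·1 + (3/19)·5 + (3/19)·7 + (7/19)·11 = 119/19
E[X²] = (6/19)·1 + (3/19)·25 + (3/19)·49 + (7/19)·121 = 1075/19
Var(X) = 1075/19 − (119/19)² = 6264/361 ≈ 17.352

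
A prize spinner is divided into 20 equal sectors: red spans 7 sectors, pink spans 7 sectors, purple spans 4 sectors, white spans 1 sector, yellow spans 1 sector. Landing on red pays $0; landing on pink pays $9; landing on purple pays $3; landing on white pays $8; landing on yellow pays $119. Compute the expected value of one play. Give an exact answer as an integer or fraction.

E[payout] = (7/20)·0 + (7/20)·9 + (4/20)·3 + (1/20)·8 + (1/20)·119 = 101/10

101/10 dollars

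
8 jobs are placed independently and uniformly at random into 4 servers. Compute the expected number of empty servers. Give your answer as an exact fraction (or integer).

6561/16384

Let Xⱼ=1 if server j is empty. P(Xⱼ=1) = ((4-1)/4)^8 = 6561/65536.
By linearity, E[#empty] = 4·6561/65536 = 6561/16384.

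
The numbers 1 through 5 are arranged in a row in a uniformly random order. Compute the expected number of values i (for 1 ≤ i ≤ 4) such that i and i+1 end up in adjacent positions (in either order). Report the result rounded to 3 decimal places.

1.600

For each i ∈ {1,…,4}, let Xᵢ = 1 if i and i+1 are adjacent. P(Xᵢ=1) = 2·(5−1)!/5! = 2/5.
By linearity, E[ΣXᵢ] = (4)·(2/5) = 8/5.
≈ 1.600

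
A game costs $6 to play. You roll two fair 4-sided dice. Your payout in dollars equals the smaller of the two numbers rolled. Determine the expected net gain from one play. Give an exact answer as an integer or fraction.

-33/8 dollars

Distribution of the smaller of the two numbers rolled: 1 w.p. 7/16, 2 w.p. 5/16, 3 w.p. 3/16, 4 w.p. 1/16
E[payout] = (7/16)·1 + (5/16)·2 + (3/16)·3 + (1/16)·4 = 15/8
Expected profit = 15/8 − 6 = -33/8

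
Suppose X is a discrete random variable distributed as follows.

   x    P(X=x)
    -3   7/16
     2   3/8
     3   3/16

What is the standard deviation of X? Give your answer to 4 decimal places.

E[X] = 0, E[X²] = 57/8
Var(X) = E[X²] − (E[X])² = 57/8 − 0 = 57/8
SD(X) = √(57/8) ≈ 2.6693

2.6693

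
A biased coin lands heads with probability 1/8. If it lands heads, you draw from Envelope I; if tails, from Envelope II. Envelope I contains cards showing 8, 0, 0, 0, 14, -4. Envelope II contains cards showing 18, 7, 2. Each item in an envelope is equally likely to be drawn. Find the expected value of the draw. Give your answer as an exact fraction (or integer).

E[X | Envelope I] = (8 + 0 + 0 + 0 + 14 − 4)/6 = 3
E[X | Envelope II] = (18 + 7 + 2)/3 = 9
E[X] = (1/8)·3 + (7/8)·9 = 33/4

33/4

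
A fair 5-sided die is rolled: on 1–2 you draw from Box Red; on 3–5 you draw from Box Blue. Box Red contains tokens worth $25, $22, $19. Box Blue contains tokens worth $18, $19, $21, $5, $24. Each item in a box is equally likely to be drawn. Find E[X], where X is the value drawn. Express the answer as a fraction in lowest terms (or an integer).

481/25 dollars

E[X | Box Red] = (25 + 22 + 19)/3 = 22
E[X | Box Blue] = (18 + 19 + 21 + 5 + 24)/5 = 87/5
E[X] = (2/5)·22 + (3/5)·87/5 = 481/25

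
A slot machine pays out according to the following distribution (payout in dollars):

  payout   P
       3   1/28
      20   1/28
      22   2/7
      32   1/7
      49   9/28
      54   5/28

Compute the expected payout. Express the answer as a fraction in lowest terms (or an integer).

E[X] = (1/28)·3 + (1/28)·20 + (2/7)·22 + (1/7)·32 + (9/28)·49 + (5/28)·54
     = 519/14

519/14 dollars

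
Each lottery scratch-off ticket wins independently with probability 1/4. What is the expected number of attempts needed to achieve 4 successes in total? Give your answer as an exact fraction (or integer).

16

By linearity (sum of 4 independent geometric waits), E[trials] = 4/p = 4/(1/4) = 16.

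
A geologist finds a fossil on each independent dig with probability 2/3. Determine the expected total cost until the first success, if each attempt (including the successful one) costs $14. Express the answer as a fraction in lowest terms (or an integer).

E[#attempts] = 1/p = 3/2; E[cost] = 14·3/2 = 21.

$21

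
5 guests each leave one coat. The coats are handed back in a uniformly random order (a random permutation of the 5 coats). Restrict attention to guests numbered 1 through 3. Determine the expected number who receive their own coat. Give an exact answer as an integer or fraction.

3/5

Let Xᵢ = 1 if person i gets their own coat. For each i, P(Xᵢ=1) = 1/5.
By linearity of expectation, E[X₁+…+X_3] = 3·(1/5) = 3/5.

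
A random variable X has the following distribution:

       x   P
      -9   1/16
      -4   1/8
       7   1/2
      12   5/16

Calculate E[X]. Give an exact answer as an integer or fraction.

E[X] = (1/16)·(-9) + (1/8)·(-4) + (1/2)·7 + (5/16)·12
     = 99/16

99/16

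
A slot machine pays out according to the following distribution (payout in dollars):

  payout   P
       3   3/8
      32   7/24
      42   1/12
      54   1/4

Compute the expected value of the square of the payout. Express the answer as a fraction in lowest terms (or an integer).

28273/24

E[X²] = (3/8)·9 + (7/24)·1024 + (1/12)·1764 + (1/4)·2916
     = 28273/24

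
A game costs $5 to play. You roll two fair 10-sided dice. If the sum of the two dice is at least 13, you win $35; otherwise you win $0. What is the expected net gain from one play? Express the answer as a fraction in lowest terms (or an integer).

E[payout] = (16/25)·0 + (9/25)·35 = 63/5
Expected profit = 63/5 − 5 = 38/5

38/5 dollars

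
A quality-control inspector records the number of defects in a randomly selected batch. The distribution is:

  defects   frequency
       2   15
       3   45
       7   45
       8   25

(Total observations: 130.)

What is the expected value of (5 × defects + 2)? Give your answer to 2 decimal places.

Total = 130, so P(defects=2) = 15/130, etc.
E[5x+2] = (3/26)·12 + (9/26)·17 + (9/26)·37 + (5/26)·42
     = 366/13 ≈ 28.15

28.15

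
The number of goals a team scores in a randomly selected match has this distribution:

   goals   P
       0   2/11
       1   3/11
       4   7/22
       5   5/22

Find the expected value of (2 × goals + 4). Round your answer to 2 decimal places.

E[2x+4] = (2/11)·4 + (3/11)·6 + (7/22)·12 + (5/22)·14
     = 103/11 ≈ 9.36

9.36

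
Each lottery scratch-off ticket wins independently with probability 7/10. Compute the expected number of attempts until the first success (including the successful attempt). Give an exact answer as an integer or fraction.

10/7

For a geometric distribution, E[trials] = 1/p = 1/(7/10) = 10/7.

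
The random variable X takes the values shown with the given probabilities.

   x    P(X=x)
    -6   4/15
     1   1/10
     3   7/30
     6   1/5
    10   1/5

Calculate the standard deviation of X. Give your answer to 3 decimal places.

5.765

E[X] = 12/5, E[X²] = 39
Var(X) = E[X²] − (E[X])² = 39 − 144/25 = 831/25
SD(X) = √(831/25) ≈ 5.765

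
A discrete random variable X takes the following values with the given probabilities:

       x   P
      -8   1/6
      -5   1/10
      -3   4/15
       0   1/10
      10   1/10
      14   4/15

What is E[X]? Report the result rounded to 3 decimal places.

E[X] = (1/6)·(-8) + (1/10)·(-5) + (4/15)·(-3) + (1/10)·0 + (1/10)·10 + (4/15)·14
     = 21/10 ≈ 2.100

2.100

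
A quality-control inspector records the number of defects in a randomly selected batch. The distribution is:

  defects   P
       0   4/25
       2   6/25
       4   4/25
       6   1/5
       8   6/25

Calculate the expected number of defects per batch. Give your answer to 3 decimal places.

E[X] = (4/25)·0 + (6/25)·2 + (4/25)·4 + (1/5)·6 + (6/25)·8
     = 106/25 ≈ 4.240

4.240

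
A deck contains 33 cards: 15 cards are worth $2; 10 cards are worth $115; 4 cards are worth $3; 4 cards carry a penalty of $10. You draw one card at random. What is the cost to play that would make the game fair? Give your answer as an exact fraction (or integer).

384/11 dollars

E[payout] = (15/33)·2 + (10/33)·115 + (4/33)·3 + (4/33)·(-10) = 384/11
Fair fee = E[payout] = 384/11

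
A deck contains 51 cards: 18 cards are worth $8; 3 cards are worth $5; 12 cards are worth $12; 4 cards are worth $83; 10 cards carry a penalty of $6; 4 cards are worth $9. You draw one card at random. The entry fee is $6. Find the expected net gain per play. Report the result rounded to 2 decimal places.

$5.98

E[payout] = (18/51)·8 + (3/51)·5 + (12/51)·12 + (4/51)·83 + (10/51)·(-6) + (4/51)·9 = 611/51
Expected profit = 611/51 − 6 = 305/51 ≈ $5.98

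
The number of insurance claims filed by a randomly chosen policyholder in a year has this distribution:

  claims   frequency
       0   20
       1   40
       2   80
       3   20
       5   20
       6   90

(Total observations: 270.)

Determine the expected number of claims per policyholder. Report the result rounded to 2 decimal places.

Total = 270, so P(claims=0) = 20/270, etc.
E[X] = (2/27)·0 + (4/27)·1 + (8/27)·2 + (2/27)·3 + (2/27)·5 + (1/3)·6
     = 10/3 ≈ 3.33

3.33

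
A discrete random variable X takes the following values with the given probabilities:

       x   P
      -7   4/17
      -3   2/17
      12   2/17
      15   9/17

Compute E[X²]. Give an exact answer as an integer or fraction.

2527/17

E[X²] = (4/17)·49 + (2/17)·9 + (2/17)·144 + (9/17)·225
     = 2527/17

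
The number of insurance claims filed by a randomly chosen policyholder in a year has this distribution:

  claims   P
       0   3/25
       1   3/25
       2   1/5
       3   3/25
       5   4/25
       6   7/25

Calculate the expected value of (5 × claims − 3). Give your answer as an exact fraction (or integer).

E[5x-3] = (3/25)·(-3) + (3/25)·2 + (1/5)·7 + (3/25)·12 + (4/25)·22 + (7/25)·27
     = 69/5

69/5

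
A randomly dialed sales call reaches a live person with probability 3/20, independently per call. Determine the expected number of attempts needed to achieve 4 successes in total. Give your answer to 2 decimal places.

By linearity (sum of 4 independent geometric waits), E[trials] = 4/p = 4/(3/20) = 80/3.
≈ 26.67

26.67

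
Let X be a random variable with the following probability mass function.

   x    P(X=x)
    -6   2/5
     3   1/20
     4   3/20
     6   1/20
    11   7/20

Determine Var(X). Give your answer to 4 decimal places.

55.1500

E[X] = (2/5)·(-6) + (1/20)·3 + (3/20)·4 + (1/20)·6 + (7/20)·11 = 5/2
E[X²] = (2/5)·36 + (1/20)·9 + (3/20)·16 + (1/20)·36 + (7/20)·121 = 307/5
Var(X) = 307/5 − (5/2)² = 1103/20 ≈ 55.1500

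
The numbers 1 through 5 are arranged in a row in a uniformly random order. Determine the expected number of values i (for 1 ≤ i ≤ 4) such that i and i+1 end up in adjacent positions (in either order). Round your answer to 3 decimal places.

For each i ∈ {1,…,4}, let Xᵢ = 1 if i and i+1 are adjacent. P(Xᵢ=1) = 2·(5−1)!/5! = 2/5.
By linearity, E[ΣXᵢ] = (4)·(2/5) = 8/5.
≈ 1.600

1.600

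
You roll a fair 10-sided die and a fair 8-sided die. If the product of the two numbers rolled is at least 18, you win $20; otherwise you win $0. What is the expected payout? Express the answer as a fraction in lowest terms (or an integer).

$11

E[payout] = (9/20)·0 + (11/20)·20 = 11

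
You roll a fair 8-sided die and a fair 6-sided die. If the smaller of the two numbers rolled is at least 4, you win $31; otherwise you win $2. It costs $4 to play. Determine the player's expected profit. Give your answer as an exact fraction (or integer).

113/16 dollars

E[payout] = (11/16)·2 + (5/16)·31 = 177/16
Expected profit = 177/16 − 4 = 113/16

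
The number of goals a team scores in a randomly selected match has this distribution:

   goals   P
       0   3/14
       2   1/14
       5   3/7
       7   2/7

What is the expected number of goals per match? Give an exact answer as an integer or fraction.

E[X] = (3/14)·0 + (1/14)·2 + (3/7)·5 + (2/7)·7
     = 30/7

30/7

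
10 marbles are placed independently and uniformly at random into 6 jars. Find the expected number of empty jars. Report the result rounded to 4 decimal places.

Let Xⱼ=1 if jar j is empty. P(Xⱼ=1) = ((6-1)/6)^10 = 9765625/60466176.
By linearity, E[#empty] = 6·9765625/60466176 = 9765625/10077696.
≈ 0.9690

0.9690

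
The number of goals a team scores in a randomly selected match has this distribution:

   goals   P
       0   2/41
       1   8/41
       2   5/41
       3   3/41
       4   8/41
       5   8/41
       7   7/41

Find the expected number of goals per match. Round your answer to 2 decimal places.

E[X] = (2/41)·0 + (8/41)·1 + (5/41)·2 + (3/41)·3 + (8/41)·4 + (8/41)·5 + (7/41)·7
     = 148/41 ≈ 3.61

3.61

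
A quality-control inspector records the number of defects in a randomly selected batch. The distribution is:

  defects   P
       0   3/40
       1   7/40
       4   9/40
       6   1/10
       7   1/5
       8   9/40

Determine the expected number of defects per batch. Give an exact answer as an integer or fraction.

39/8

E[X] = (3/40)·0 + (7/40)·1 + (9/40)·4 + (1/10)·6 + (1/5)·7 + (9/40)·8
     = 39/8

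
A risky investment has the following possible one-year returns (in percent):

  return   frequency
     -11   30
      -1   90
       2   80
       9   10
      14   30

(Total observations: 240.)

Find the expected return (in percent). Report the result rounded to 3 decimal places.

Total = 240, so P(return=-11) = 30/240, etc.
E[X] = (1/8)·(-11) + (3/8)·(-1) + (1/3)·2 + (1/24)·9 + (1/8)·14
     = 25/24 ≈ 1.042

1.042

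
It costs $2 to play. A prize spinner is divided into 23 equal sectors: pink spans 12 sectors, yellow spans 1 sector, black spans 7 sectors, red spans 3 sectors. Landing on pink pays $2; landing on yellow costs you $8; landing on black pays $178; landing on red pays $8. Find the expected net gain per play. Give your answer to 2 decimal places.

$53.91

E[payout] = (12/23)·2 + (1/23)·(-8) + (7/23)·178 + (3/23)·8 = 1286/23
Expected profit = 1286/23 − 2 = 1240/23 ≈ $53.91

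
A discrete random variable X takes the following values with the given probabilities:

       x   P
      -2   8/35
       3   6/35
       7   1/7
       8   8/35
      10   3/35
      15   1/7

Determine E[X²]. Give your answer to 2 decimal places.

E[X²] = (8/35)·4 + (6/35)·9 + (1/7)·49 + (8/35)·64 + (3/35)·100 + (1/7)·225
     = 324/5 ≈ 64.80

64.80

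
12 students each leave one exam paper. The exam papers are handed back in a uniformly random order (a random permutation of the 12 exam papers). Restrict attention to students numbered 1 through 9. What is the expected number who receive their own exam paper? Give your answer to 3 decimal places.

0.750

Let Xᵢ = 1 if person i gets their own exam paper. For each i, P(Xᵢ=1) = 1/12.
By linearity of expectation, E[X₁+…+X_9] = 9·(1/12) = 3/4.
≈ 0.750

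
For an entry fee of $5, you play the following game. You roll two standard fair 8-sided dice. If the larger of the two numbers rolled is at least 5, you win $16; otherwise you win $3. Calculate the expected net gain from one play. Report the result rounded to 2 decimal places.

$7.75

E[payout] = (1/4)·3 + (3/4)·16 = 51/4
Expected profit = 51/4 − 5 = 31/4 ≈ $7.75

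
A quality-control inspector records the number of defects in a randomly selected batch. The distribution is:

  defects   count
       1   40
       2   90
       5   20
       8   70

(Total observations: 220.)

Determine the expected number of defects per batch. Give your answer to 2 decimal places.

4.00

Total = 220, so P(defects=1) = 40/220, etc.
E[X] = (2/11)·1 + (9/22)·2 + (1/11)·5 + (7/22)·8
     = 4 ≈ 4.00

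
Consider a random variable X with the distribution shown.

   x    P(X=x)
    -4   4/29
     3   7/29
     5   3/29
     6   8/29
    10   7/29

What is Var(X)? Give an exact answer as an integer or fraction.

E[X] = (4/29)·(-4) + (7/29)·3 + (3/29)·5 + (8/29)·6 + (7/29)·10 = 138/29
E[X²] = (4/29)·16 + (7/29)·9 + (3/29)·25 + (8/29)·36 + (7/29)·100 = 1190/29
Var(X) = 1190/29 − (138/29)² = 15466/841

15466/841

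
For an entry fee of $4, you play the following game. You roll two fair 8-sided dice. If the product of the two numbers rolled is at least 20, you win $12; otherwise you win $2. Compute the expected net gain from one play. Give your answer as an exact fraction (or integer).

E[payout] = (9/16)·2 + (7/16)·12 = 51/8
Expected profit = 51/8 − 4 = 19/8

19/8 dollars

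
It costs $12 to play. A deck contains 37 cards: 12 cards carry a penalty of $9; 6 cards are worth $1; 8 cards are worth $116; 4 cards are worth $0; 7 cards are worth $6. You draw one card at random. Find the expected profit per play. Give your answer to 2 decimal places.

$11.46

E[payout] = (12/37)·(-9) + (6/37)·1 + (8/37)·116 + (4/37)·0 + (7/37)·6 = 868/37
Expected profit = 868/37 − 12 = 424/37 ≈ $11.46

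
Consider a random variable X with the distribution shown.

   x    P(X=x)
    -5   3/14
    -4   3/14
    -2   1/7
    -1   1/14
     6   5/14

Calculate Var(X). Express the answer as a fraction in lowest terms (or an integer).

E[X] = (3/14)·(-5) + (3/14)·(-4) + (1/7)·(-2) + (1/14)·(-1) + (5/14)·6 = -1/7
E[X²] = (3/14)·25 + (3/14)·16 + (1/7)·4 + (1/14)·1 + (5/14)·36 = 156/7
Var(X) = 156/7 − (-1/7)² = 1091/49

1091/49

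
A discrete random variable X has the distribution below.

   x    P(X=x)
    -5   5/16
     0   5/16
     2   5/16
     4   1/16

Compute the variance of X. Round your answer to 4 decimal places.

E[X] = (5/16)·(-5) + (5/16)·0 + (5/16)·2 + (1/16)·4 = -11/16
E[X²] = (5/16)·25 + (5/16)·0 + (5/16)·4 + (1/16)·16 = 161/16
Var(X) = 161/16 − (-11/16)² = 2455/256 ≈ 9.5898

9.5898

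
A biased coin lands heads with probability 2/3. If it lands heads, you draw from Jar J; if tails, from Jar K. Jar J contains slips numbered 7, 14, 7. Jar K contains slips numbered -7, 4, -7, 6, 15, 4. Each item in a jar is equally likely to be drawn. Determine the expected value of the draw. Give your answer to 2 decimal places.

E[X | Jar J] = (7 + 14 + 7)/3 = 28/3
E[X | Jar K] = (-7 + 4 − 7 + 6 + 15 + 4)/6 = 5/2
E[X] = (2/3)·28/3 + (1/3)·5/2 = 127/18 ≈ 7.06

7.06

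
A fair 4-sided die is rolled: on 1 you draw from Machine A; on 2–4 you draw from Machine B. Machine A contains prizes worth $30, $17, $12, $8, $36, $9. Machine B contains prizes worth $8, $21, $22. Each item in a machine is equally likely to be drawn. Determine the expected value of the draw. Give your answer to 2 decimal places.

E[X | Machine A] = (30 + 17 + 12 + 8 + 36 + 9)/6 = 56/3
E[X | Machine B] = (8 + 21 + 22)/3 = 17
E[X] = (1/4)·56/3 + (3/4)·17 = 209/12 ≈ 17.42

$17.42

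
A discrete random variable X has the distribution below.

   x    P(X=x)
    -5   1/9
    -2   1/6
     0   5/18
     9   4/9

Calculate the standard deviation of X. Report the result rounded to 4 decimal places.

E[X] = 28/9, E[X²] = 355/9
Var(X) = E[X²] − (E[X])² = 355/9 − 784/81 = 2411/81
SD(X) = √(2411/81) ≈ 5.4558

5.4558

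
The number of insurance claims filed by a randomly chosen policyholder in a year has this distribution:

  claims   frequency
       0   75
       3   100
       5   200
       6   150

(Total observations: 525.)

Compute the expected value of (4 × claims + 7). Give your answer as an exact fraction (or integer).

Total = 525, so P(claims=0) = 75/525, etc.
E[4x+7] = (1/7)·7 + (4/21)·19 + (8/21)·27 + (2/7)·31
     = 499/21

499/21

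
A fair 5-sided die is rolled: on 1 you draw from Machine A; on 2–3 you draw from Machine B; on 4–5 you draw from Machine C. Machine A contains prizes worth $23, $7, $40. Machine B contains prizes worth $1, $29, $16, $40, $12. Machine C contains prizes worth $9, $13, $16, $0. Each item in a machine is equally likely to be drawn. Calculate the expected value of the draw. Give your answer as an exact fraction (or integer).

1223/75 dollars

E[X | Machine A] = (23 + 7 + 40)/3 = 70/3
E[X | Machine B] = (1 + 29 + 16 + 40 + 12)/5 = 98/5
E[X | Machine C] = (9 + 13 + 16 + 0)/4 = 19/2
E[X] = (1/5)·70/3 + (2/5)·98/5 + (2/5)·19/2 = 1223/75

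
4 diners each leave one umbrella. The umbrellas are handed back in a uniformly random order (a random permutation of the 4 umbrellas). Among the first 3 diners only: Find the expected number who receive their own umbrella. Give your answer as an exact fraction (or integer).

3/4

Let Xᵢ = 1 if person i gets their own umbrella. For each i, P(Xᵢ=1) = 1/4.
By linearity of expectation, E[X₁+…+X_3] = 3·(1/4) = 3/4.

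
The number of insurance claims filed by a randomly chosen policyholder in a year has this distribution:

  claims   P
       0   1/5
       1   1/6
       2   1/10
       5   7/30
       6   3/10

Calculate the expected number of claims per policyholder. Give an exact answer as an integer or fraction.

10/3

E[X] = (1/5)·0 + (1/6)·1 + (1/10)·2 + (7/30)·5 + (3/10)·6
     = 10/3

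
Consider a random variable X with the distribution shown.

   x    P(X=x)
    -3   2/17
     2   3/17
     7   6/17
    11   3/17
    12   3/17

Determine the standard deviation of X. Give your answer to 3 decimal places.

4.816

E[X] = 111/17, E[X²] = 1119/17
Var(X) = E[X²] − (E[X])² = 1119/17 − 12321/289 = 6702/289
SD(X) = √(6702/289) ≈ 4.816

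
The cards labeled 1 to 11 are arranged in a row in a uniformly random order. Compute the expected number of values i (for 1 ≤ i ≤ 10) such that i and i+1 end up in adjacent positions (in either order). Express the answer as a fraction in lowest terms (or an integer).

For each i ∈ {1,…,10}, let Xᵢ = 1 if i and i+1 are adjacent. P(Xᵢ=1) = 2·(11−1)!/11! = 2/11.
By linearity, E[ΣXᵢ] = (10)·(2/11) = 20/11.

20/11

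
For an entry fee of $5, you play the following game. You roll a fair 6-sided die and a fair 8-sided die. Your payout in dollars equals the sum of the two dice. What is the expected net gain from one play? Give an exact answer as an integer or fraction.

Distribution of the sum of the two dice: 2 w.p. 1/48, 3 w.p. 1/24, 4 w.p. 1/16, 5 w.p. 1/12, 6 w.p. 5/48, 7 w.p. 1/8, …
E[payout] = (1/48)·2 + (1/24)·3 + (1/16)·4 + (1/12)·5 + (5/48)·6 + (1/8)·7 + (1/8)·8 + (1/8)·9 + (5/48)·10 + (1/12)·11 + (1/16)·12 + (1/24)·13 + (1/48)·14 = 8
Expected profit = 8 − 5 = 3

$3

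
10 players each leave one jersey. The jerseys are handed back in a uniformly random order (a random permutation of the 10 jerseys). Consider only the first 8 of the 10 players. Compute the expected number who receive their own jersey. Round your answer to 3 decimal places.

0.800

Let Xᵢ = 1 if person i gets their own jersey. For each i, P(Xᵢ=1) = 1/10.
By linearity of expectation, E[X₁+…+X_8] = 8·(1/10) = 4/5.
≈ 0.800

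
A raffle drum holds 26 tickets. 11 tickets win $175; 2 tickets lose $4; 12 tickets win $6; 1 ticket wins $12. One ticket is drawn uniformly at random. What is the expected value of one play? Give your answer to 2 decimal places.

E[payout] = (11/26)·175 + (2/26)·(-4) + (12/26)·6 + (1/26)·12 = 2001/26
≈ $76.96

$76.96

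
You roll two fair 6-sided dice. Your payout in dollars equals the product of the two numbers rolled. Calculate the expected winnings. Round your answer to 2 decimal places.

Distribution of the product of the two numbers rolled: 1 w.p. 1/36, 2 w.p. 1/18, 3 w.p. 1/18, 4 w.p. 1/12, 5 w.p. 1/18, 6 w.p. 1/9, …
E[payout] = (1/36)·1 + (1/18)·2 + (1/18)·3 + (1/12)·4 + (1/18)·5 + (1/9)·6 + (1/18)·8 + (1/36)·9 + (1/18)·10 + (1/9)·12 + (1/18)·15 + (1/36)·16 + (1/18)·18 + (1/18)·20 + (1/18)·24 + (1/36)·25 + (1/18)·30 + (1/36)·36 = 49/4
≈ $12.25

$12.25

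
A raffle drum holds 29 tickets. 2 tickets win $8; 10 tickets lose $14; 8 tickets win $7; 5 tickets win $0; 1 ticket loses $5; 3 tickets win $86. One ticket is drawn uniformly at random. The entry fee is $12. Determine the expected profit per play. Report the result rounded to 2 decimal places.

E[payout] = (2/29)·8 + (10/29)·(-14) + (8/29)·7 + (5/29)·0 + (1/29)·(-5) + (3/29)·86 = 185/29
Expected profit = 185/29 − 12 = -163/29 ≈ -$5.62

-$5.62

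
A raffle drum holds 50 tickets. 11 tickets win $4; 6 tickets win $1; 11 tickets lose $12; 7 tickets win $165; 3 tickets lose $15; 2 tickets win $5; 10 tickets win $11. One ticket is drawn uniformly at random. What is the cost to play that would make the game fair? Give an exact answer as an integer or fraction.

E[payout] = (11/50)·4 + (6/50)·1 + (11/50)·(-12) + (7/50)·165 + (3/50)·(-15) + (2/50)·5 + (10/50)·11 = 574/25
Fair fee = E[payout] = 574/25

574/25 dollars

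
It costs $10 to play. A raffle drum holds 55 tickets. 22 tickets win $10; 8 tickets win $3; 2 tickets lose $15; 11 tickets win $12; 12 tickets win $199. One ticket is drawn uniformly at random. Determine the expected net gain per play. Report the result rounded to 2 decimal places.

E[payout] = (22/55)·10 + (8/55)·3 + (2/55)·(-15) + (11/55)·12 + (12/55)·199 = 2734/55
Expected profit = 2734/55 − 10 = 2184/55 ≈ $39.71

$39.71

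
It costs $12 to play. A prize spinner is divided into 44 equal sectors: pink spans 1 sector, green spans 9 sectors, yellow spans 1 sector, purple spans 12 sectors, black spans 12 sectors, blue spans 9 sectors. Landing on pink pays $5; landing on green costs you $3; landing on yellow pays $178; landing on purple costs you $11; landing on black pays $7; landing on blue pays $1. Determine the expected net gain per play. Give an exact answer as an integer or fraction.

E[payout] = (1/44)·5 + (9/44)·(-3) + (1/44)·178 + (12/44)·(-11) + (12/44)·7 + (9/44)·1 = 117/44
Expected profit = 117/44 − 12 = -411/44

-411/44 dollars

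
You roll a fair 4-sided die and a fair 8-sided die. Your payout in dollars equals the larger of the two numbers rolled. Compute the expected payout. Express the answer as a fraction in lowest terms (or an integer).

77/16 dollars

Distribution of the larger of the two numbers rolled: 1 w.p. 1/32, 2 w.p. 3/32, 3 w.p. 5/32, 4 w.p. 7/32, 5 w.p. 1/8, 6 w.p. 1/8, …
E[payout] = (1/32)·1 + (3/32)·2 + (5/32)·3 + (7/32)·4 + (1/8)·5 + (1/8)·6 + (1/8)·7 + (1/8)·8 = 77/16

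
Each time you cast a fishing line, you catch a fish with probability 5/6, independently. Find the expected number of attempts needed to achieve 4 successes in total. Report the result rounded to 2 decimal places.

4.80

By linearity (sum of 4 independent geometric waits), E[trials] = 4/p = 4/(5/6) = 24/5.
≈ 4.80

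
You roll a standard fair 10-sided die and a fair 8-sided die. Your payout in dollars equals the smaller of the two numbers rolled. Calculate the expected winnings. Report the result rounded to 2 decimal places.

$3.45

Distribution of the smaller of the two numbers rolled: 1 w.p. 17/80, 2 w.p. 3/16, 3 w.p. 13/80, 4 w.p. 11/80, 5 w.p. 9/80, 6 w.p. 7/80, …
E[payout] = (17/80)·1 + (3/16)·2 + (13/80)·3 + (11/80)·4 + (9/80)·5 + (7/80)·6 + (1/16)·7 + (3/80)·8 = 69/20
≈ $3.45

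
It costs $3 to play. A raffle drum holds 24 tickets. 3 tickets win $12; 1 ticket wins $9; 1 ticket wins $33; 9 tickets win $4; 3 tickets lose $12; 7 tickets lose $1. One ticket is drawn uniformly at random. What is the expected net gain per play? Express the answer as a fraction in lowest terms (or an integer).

E[payout] = (3/24)·12 + (1/24)·9 + (1/24)·33 + (9/24)·4 + (3/24)·(-12) + (7/24)·(-1) = 71/24
Expected profit = 71/24 − 3 = -1/24

-1/24 dollars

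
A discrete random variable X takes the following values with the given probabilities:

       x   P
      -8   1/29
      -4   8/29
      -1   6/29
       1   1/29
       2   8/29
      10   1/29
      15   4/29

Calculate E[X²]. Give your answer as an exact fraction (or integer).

1231/29

E[X²] = (1/29)·64 + (8/29)·16 + (6/29)·1 + (1/29)·1 + (8/29)·4 + (1/29)·100 + (4/29)·225
     = 1231/29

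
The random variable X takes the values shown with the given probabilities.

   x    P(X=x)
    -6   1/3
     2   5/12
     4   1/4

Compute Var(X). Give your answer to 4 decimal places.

17.6389

E[X] = (1/3)·(-6) + (5/12)·2 + (1/4)·4 = -1/6
E[X²] = (1/3)·36 + (5/12)·4 + (1/4)·16 = 53/3
Var(X) = 53/3 − (-1/6)² = 635/36 ≈ 17.6389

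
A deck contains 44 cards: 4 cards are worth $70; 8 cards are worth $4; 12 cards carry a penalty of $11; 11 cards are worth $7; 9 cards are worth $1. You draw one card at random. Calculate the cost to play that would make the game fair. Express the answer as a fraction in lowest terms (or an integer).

133/22 dollars

E[payout] = (4/44)·70 + (8/44)·4 + (12/44)·(-11) + (11/44)·7 + (9/44)·1 = 133/22
Fair fee = E[payout] = 133/22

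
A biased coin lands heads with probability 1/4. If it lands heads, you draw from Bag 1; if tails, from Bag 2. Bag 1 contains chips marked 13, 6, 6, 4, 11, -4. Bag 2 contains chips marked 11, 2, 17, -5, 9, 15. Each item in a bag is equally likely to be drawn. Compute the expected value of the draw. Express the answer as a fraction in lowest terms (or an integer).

61/8

E[X | Bag 1] = (13 + 6 + 6 + 4 + 11 − 4)/6 = 6
E[X | Bag 2] = (11 + 2 + 17 − 5 + 9 + 15)/6 = 49/6
E[X] = (1/4)·6 + (3/4)·49/6 = 61/8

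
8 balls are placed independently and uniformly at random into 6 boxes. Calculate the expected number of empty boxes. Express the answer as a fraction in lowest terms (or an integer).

390625/279936

Let Xⱼ=1 if box j is empty. P(Xⱼ=1) = ((6-1)/6)^8 = 390625/1679616.
By linearity, E[#empty] = 6·390625/1679616 = 390625/279936.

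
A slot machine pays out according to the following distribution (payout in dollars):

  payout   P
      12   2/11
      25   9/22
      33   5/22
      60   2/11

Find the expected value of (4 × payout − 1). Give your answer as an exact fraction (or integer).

E[4x-1] = (2/11)·47 + (9/22)·99 + (5/22)·131 + (2/11)·239
     = 1345/11

1345/11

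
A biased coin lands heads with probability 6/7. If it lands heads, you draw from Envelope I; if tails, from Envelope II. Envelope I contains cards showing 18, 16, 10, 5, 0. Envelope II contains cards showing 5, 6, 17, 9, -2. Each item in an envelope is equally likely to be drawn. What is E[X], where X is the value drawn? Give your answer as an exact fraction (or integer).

47/5

E[X | Envelope I] = (18 + 16 + 10 + 5 + 0)/5 = 49/5
E[X | Envelope II] = (5 + 6 + 17 + 9 − 2)/5 = 7
E[X] = (6/7)·49/5 + (1/7)·7 = 47/5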